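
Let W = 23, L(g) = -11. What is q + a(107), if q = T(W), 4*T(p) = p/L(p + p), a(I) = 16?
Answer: 681/44 ≈ 15.477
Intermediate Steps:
T(p) = -p/44 (T(p) = (p/(-11))/4 = (p*(-1/11))/4 = (-p/11)/4 = -p/44)
q = -23/44 (q = -1/44*23 = -23/44 ≈ -0.52273)
q + a(107) = -23/44 + 16 = 681/44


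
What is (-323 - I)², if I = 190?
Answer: 263169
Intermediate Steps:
(-323 - I)² = (-323 - 1*190)² = (-323 - 190)² = (-513)² = 263169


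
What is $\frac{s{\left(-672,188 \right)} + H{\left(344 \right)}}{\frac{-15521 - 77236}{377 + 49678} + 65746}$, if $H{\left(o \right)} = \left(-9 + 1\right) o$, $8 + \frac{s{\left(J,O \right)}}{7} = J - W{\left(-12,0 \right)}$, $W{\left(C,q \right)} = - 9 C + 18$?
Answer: $- \frac{140053890}{1096941091} \approx -0.12768$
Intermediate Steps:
$W{\left(C,q \right)} = 18 - 9 C$
$s{\left(J,O \right)} = -938 + 7 J$ ($s{\left(J,O \right)} = -56 + 7 \left(J - \left(18 - -108\right)\right) = -56 + 7 \left(J - \left(18 + 108\right)\right) = -56 + 7 \left(J - 126\right) = -56 + 7 \left(-126 + J\right) = -56 + \left(-882 + 7 J\right) = -938 + 7 J$)
$H{\left(o \right)} = - 8 o$
$\frac{s{\left(-672,188 \right)} + H{\left(344 \right)}}{\frac{-15521 - 77236}{377 + 49678} + 65746} = \frac{\left(-938 + 7 \left(-672\right)\right) - 2752}{\frac{-15521 - 77236}{377 + 49678} + 65746} = \frac{\left(-938 - 4704\right) - 2752}{- \frac{92757}{50055} + 65746} = \frac{-5642 - 2752}{\left(-92757\right) \frac{1}{50055} + 65746} = - \frac{8394}{- \frac{30919}{16685} + 65746} = - \frac{8394}{\frac{1096941091}{16685}} = \left(-8394\right) \frac{16685}{1096941091} = - \frac{140053890}{1096941091}$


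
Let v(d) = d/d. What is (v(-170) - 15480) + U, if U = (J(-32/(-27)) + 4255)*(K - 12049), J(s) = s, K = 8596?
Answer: -132408778/9 ≈ -1.4712e+7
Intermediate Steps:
v(d) = 1
U = -132269467/9 (U = (-32/(-27) + 4255)*(8596 - 12049) = (-32*(-1/27) + 4255)*(-3453) = (32/27 + 4255)*(-3453) = (114917/27)*(-3453) = -132269467/9 ≈ -1.4697e+7)
(v(-170) - 15480) + U = (1 - 15480) - 132269467/9 = -15479 - 132269467/9 = -132408778/9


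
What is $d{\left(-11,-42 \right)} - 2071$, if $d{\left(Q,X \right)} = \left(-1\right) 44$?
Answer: $-2115$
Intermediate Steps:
$d{\left(Q,X \right)} = -44$
$d{\left(-11,-42 \right)} - 2071 = -44 - 2071 = -2115$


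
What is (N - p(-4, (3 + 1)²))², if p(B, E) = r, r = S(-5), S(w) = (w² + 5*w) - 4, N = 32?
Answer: 1296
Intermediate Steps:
S(w) = -4 + w² + 5*w
r = -4 (r = -4 + (-5)² + 5*(-5) = -4 + 25 - 25 = -4)
p(B, E) = -4
(N - p(-4, (3 + 1)²))² = (32 - 1*(-4))² = (32 + 4)² = 36² = 1296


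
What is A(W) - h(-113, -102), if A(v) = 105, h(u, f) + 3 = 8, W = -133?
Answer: 100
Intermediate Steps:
h(u, f) = 5 (h(u, f) = -3 + 8 = 5)
A(W) - h(-113, -102) = 105 - 1*5 = 105 - 5 = 100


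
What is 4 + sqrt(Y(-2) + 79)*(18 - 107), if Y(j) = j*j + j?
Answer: -797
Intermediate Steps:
Y(j) = j + j**2 (Y(j) = j**2 + j = j + j**2)
4 + sqrt(Y(-2) + 79)*(18 - 107) = 4 + sqrt(-2*(1 - 2) + 79)*(18 - 107) = 4 + sqrt(-2*(-1) + 79)*(-89) = 4 + sqrt(2 + 79)*(-89) = 4 + sqrt(81)*(-89) = 4 + 9*(-89) = 4 - 801 = -797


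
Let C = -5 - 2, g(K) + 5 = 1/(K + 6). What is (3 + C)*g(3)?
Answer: 176/9 ≈ 19.556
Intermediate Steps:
g(K) = -5 + 1/(6 + K) (g(K) = -5 + 1/(K + 6) = -5 + 1/(6 + K))
C = -7
(3 + C)*g(3) = (3 - 7)*((-29 - 5*3)/(6 + 3)) = -4*(-29 - 15)/9 = -4*(-44)/9 = -4*(-44/9) = 176/9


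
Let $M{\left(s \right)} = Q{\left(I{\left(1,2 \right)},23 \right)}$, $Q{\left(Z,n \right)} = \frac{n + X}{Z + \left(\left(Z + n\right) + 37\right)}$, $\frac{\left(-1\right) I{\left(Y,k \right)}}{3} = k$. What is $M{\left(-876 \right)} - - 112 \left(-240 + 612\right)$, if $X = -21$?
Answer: $\frac{999937}{24} \approx 41664.0$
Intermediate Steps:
$I{\left(Y,k \right)} = - 3 k$
$Q{\left(Z,n \right)} = \frac{-21 + n}{37 + n + 2 Z}$ ($Q{\left(Z,n \right)} = \frac{n - 21}{Z + \left(\left(Z + n\right) + 37\right)} = \frac{-21 + n}{Z + \left(37 + Z + n\right)} = \frac{-21 + n}{37 + n + 2 Z}$)
$M{\left(s \right)} = \frac{1}{24}$ ($M{\left(s \right)} = \frac{-21 + 23}{37 + 23 + 2 \left(\left(-3\right) 2\right)} = \frac{1}{37 + 23 + 2 \left(-6\right)} 2 = \frac{1}{37 + 23 - 12} \cdot 2 = \frac{1}{48} \cdot 2 = \frac{1}{24}$)
$M{\left(-876 \right)} - - 112 \left(-240 + 612\right) = \frac{1}{24} - - 112 \left(-240 + 612\right) = \frac{1}{24} - \left(-112\right) 372 = \frac{1}{24} - -41664 = \frac{1}{24} + 41664 = \frac{999937}{24}$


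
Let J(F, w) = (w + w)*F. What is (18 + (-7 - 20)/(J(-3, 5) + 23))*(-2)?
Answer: -306/7 ≈ -43.714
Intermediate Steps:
J(F, w) = 2*F*w (J(F, w) = (2*w)*F = 2*F*w)
(18 + (-7 - 20)/(J(-3, 5) + 23))*(-2) = (18 + (-7 - 20)/(2*(-3)*5 + 23))*(-2) = (18 - 27/(-30 + 23))*(-2) = (18 - 27/(-7))*(-2) = (18 - 27*(-⅐))*(-2) = (18 + 27/7)*(-2) = (153/7)*(-2) = -306/7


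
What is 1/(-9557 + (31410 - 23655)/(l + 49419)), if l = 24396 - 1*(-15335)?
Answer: -17830/170399759 ≈ -0.00010464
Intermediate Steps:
l = 39731 (l = 24396 + 15335 = 39731)
1/(-9557 + (31410 - 23655)/(l + 49419)) = 1/(-9557 + (31410 - 23655)/(39731 + 49419)) = 1/(-9557 + 7755/89150) = 1/(-9557 + 7755*(1/89150)) = 1/(-9557 + 1551/17830) = 1/(-170399759/17830) = -17830/170399759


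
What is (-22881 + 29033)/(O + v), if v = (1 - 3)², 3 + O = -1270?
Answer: -6152/1269 ≈ -4.8479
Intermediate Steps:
O = -1273 (O = -3 - 1270 = -1273)
v = 4 (v = (-2)² = 4)
(-22881 + 29033)/(O + v) = (-22881 + 29033)/(-1273 + 4) = 6152/(-1269) = 6152*(-1/1269) = -6152/1269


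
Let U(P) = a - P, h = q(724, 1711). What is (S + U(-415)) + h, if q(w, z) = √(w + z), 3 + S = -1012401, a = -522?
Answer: -1012511 + √2435 ≈ -1.0125e+6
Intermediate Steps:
S = -1012404 (S = -3 - 1012401 = -1012404)
h = √2435 (h = √(724 + 1711) = √2435 ≈ 49.346)
U(P) = -522 - P
(S + U(-415)) + h = (-1012404 + (-522 - 1*(-415))) + √2435 = (-1012404 + (-522 + 415)) + √2435 = (-1012404 - 107) + √2435 = -1012511 + √2435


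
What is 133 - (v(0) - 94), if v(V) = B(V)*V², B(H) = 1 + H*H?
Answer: 227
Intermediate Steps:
B(H) = 1 + H²
v(V) = V²*(1 + V²) (v(V) = (1 + V²)*V² = V²*(1 + V²))
133 - (v(0) - 94) = 133 - ((0² + 0⁴) - 94) = 133 - ((0 + 0) - 94) = 133 - (0 - 94) = 133 - 1*(-94) = 133 + 94 = 227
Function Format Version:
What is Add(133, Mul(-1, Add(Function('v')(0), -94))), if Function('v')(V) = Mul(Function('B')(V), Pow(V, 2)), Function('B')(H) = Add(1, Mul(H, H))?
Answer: 227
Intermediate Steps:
Function('B')(H) = Add(1, Pow(H, 2))
Function('v')(V) = Mul(Pow(V, 2), Add(1, Pow(V, 2))) (Function('v')(V) = Mul(Add(1, Pow(V, 2)), Pow(V, 2)) = Mul(Pow(V, 2), Add(1, Pow(V, 2))))
Add(133, Mul(-1, Add(Function('v')(0), -94))) = Add(133, Mul(-1, Add(Add(Pow(0, 2), Pow(0, 4)), -94))) = Add(133, Mul(-1, Add(Add(0, 0), -94))) = Add(133, Mul(-1, Add(0, -94))) = Add(133, Mul(-1, -94)) = Add(133, 94) = 227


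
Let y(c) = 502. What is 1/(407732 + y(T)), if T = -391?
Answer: 1/408234 ≈ 2.4496e-6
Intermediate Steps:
1/(407732 + y(T)) = 1/(407732 + 502) = 1/408234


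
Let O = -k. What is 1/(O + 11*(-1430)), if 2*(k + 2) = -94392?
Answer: 1/31468 ≈ 3.1778e-5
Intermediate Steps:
k = -47198 (k = -2 + (½)*(-94392) = -2 - 47196 = -47198)
O = 47198 (O = -1*(-47198) = 47198)
1/(O + 11*(-1430)) = 1/(47198 + 11*(-1430)) = 1/(47198 - 15730) = 1/31468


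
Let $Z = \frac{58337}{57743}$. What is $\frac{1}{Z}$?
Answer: $\frac{57743}{58337} \approx 0.98982$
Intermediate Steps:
$Z = \frac{58337}{57743}$ ($Z = 58337 \cdot \frac{1}{57743} = \frac{58337}{57743} \approx 1.0103$)
$\frac{1}{Z} = \frac{1}{\frac{58337}{57743}} = \frac{57743}{58337}$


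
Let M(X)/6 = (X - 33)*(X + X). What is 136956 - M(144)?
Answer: -54852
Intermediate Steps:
M(X) = 12*X*(-33 + X) (M(X) = 6*((X - 33)*(X + X)) = 6*((-33 + X)*(2*X)) = 6*(2*X*(-33 + X)) = 12*X*(-33 + X))
136956 - M(144) = 136956 - 12*144*(-33 + 144) = 136956 - 12*144*111 = 136956 - 1*191808 = 136956 - 191808 = -54852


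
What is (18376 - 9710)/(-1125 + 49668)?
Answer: 8666/48543 ≈ 0.17852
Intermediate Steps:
(18376 - 9710)/(-1125 + 49668) = 8666/48543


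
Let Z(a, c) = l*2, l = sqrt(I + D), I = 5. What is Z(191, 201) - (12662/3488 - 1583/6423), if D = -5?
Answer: -37903261/11201712 ≈ -3.3837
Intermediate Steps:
l = 0 (l = sqrt(5 - 5) = sqrt(0) = 0)
Z(a, c) = 0 (Z(a, c) = 0*2 = 0)
Z(191, 201) - (12662/3488 - 1583/6423) = 0 - (12662/3488 - 1583/6423) = 0 - (12662*(1/3488) - 1583*1/6423) = 0 - (6331/1744 - 1583/6423) = 0 - 1*37903261/11201712 = 0 - 37903261/11201712 = -37903261/11201712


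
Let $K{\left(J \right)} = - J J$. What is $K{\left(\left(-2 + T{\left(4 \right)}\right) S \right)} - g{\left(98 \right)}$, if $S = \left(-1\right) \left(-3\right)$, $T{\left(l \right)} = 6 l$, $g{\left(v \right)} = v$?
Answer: $-4454$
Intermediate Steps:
$S = 3$
$K{\left(J \right)} = - J^{2}$
$K{\left(\left(-2 + T{\left(4 \right)}\right) S \right)} - g{\left(98 \right)} = - \left(\left(-2 + 6 \cdot 4\right) 3\right)^{2} - 98 = - \left(\left(-2 + 24\right) 3\right)^{2} - 98 = - \left(22 \cdot 3\right)^{2} - 98 = - 66^{2} - 98 = \left(-1\right) 4356 - 98 = -4356 - 98 = -4454$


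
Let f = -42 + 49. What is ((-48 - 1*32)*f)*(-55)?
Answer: 30800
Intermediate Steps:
f = 7
((-48 - 1*32)*f)*(-55) = ((-48 - 1*32)*7)*(-55) = ((-48 - 32)*7)*(-55) = -80*7*(-55) = -560*(-55) = 30800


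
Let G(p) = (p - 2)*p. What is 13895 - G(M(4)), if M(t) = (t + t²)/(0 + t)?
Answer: 13880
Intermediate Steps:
M(t) = (t + t²)/t
G(p) = p*(-2 + p) (G(p) = (-2 + p)*p = p*(-2 + p))
13895 - G(M(4)) = 13895 - (1 + 4)*(-2 + (1 + 4)) = 13895 - 5*(-2 + 5) = 13895 - 5*3 = 13895 - 1*15 = 13895 - 15 = 13880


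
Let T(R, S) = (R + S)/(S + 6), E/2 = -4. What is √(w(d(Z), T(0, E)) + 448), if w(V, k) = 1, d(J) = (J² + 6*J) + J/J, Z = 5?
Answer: √449 ≈ 21.190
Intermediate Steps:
E = -8 (E = 2*(-4) = -8)
d(J) = 1 + J² + 6*J (d(J) = (J² + 6*J) + 1 = 1 + J² + 6*J)
T(R, S) = (R + S)/(6 + S)
√(w(d(Z), T(0, E)) + 448) = √(1 + 448) = √449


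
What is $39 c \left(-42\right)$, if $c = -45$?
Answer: $73710$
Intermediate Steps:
$39 c \left(-42\right) = 39 \left(-45\right) \left(-42\right) = \left(-1755\right) \left(-42\right) = 73710$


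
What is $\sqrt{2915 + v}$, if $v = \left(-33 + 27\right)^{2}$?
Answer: $\sqrt{2951} \approx 54.323$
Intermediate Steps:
$v = 36$ ($v = \left(-6\right)^{2} = 36$)
$\sqrt{2915 + v} = \sqrt{2915 + 36} = \sqrt{2951}$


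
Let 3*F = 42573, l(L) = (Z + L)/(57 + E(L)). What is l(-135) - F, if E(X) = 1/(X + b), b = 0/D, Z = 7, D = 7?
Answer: -54601417/3847 ≈ -14193.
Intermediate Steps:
b = 0 (b = 0/7 = 0*(1/7) = 0)
E(X) = 1/X (E(X) = 1/(X + 0) = 1/X)
l(L) = (7 + L)/(57 + 1/L)
F = 14191 (F = (1/3)*42573 = 14191)
l(-135) - F = -135*(7 - 135)/(1 + 57*(-135)) - 1*14191 = -135*(-128)/(1 - 7695) - 14191 = -135*(-128)/(-7694) - 14191 = -135*(-1/7694)*(-128) - 14191 = -8640/3847 - 14191 = -54601417/3847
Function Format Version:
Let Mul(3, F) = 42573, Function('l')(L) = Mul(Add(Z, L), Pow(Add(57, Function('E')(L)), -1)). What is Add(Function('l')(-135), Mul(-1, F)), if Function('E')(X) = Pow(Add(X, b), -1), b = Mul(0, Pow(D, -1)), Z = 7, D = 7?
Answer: Rational(-54601417, 3847) ≈ -14193.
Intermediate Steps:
b = 0 (b = Mul(0, Pow(7, -1)) = Mul(0, Rational(1, 7)) = 0)
Function('E')(X) = Pow(X, -1) (Function('E')(X) = Pow(Add(X, 0), -1) = Pow(X, -1))
Function('l')(L) = Mul(Pow(Add(57, Pow(L, -1)), -1), Add(7, L)) (Function('l')(L) = Mul(Add(7, L), Pow(Add(57, Pow(L, -1)), -1)) = Mul(Pow(Add(57, Pow(L, -1)), -1), Add(7, L)))
F = 14191 (F = Mul(Rational(1, 3), 42573) = 14191)
Add(Function('l')(-135), Mul(-1, F)) = Add(Mul(-135, Pow(Add(1, Mul(57, -135)), -1), Add(7, -135)), Mul(-1, 14191)) = Add(Mul(-135, Pow(Add(1, -7695), -1), -128), -14191) = Add(Mul(-135, Pow(-7694, -1), -128), -14191) = Add(Mul(-135, Rational(-1, 7694), -128), -14191) = Add(Rational(-8640, 3847), -14191) = Rational(-54601417, 3847)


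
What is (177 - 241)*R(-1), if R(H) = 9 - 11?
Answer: 128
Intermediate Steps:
R(H) = -2
(177 - 241)*R(-1) = (177 - 241)*(-2) = -64*(-2) = 128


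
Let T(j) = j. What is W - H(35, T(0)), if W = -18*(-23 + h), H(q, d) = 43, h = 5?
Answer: 281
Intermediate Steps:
W = 324 (W = -18*(-23 + 5) = -18*(-18) = 324)
W - H(35, T(0)) = 324 - 1*43 = 324 - 43 = 281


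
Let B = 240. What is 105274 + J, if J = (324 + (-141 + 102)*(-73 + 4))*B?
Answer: 828874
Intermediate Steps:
J = 723600 (J = (324 + (-141 + 102)*(-73 + 4))*240 = (324 - 39*(-69))*240 = (324 + 2691)*240 = 3015*240 = 723600)
105274 + J = 105274 + 723600 = 828874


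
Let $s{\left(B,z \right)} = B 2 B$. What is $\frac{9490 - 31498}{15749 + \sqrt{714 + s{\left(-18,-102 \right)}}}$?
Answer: $- \frac{346603992}{248029639} + \frac{22008 \sqrt{1362}}{248029639} \approx -1.3942$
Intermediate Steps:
$s{\left(B,z \right)} = 2 B^{2}$ ($s{\left(B,z \right)} = 2 B B = 2 B^{2}$)
$\frac{9490 - 31498}{15749 + \sqrt{714 + s{\left(-18,-102 \right)}}} = \frac{9490 - 31498}{15749 + \sqrt{714 + 2 \left(-18\right)^{2}}} = - \frac{22008}{15749 + \sqrt{714 + 2 \cdot 324}} = - \frac{22008}{15749 + \sqrt{714 + 648}} = - \frac{22008}{15749 + \sqrt{1362}}$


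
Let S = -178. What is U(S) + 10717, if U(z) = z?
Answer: 10539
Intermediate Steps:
U(S) + 10717 = -178 + 10717 = 10539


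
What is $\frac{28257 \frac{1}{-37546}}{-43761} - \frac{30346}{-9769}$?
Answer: $\frac{16620095565903}{5350320131038} \approx 3.1064$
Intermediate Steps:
$\frac{28257 \frac{1}{-37546}}{-43761} - \frac{30346}{-9769} = 28257 \left(- \frac{1}{37546}\right) \left(- \frac{1}{43761}\right) - - \frac{30346}{9769} = \left(- \frac{28257}{37546}\right) \left(- \frac{1}{43761}\right) + \frac{30346}{9769} = \frac{9419}{547683502} + \frac{30346}{9769} = \frac{16620095565903}{5350320131038}$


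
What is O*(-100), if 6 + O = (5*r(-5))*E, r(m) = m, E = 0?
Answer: 600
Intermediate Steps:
O = -6 (O = -6 + (5*(-5))*0 = -6 - 25*0 = -6 + 0 = -6)
O*(-100) = -6*(-100) = 600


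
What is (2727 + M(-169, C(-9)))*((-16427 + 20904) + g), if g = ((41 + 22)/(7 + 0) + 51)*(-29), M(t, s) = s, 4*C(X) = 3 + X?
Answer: 14919387/2 ≈ 7.4597e+6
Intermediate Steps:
C(X) = 3/4 + X/4 (C(X) = (3 + X)/4 = 3/4 + X/4)
g = -1740 (g = (63/7 + 51)*(-29) = (63*(1/7) + 51)*(-29) = (9 + 51)*(-29) = 60*(-29) = -1740)
(2727 + M(-169, C(-9)))*((-16427 + 20904) + g) = (2727 + (3/4 + (1/4)*(-9)))*((-16427 + 20904) - 1740) = (2727 + (3/4 - 9/4))*(4477 - 1740) = (2727 - 3/2)*2737 = (5451/2)*2737 = 14919387/2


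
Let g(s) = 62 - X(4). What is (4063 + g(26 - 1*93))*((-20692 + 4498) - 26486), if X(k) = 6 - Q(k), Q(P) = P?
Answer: -175969640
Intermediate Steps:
X(k) = 6 - k
g(s) = 60 (g(s) = 62 - (6 - 1*4) = 62 - (6 - 4) = 62 - 1*2 = 62 - 2 = 60)
(4063 + g(26 - 1*93))*((-20692 + 4498) - 26486) = (4063 + 60)*((-20692 + 4498) - 26486) = 4123*(-16194 - 26486) = 4123*(-42680) = -175969640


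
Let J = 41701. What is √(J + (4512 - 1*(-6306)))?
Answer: √52519 ≈ 229.17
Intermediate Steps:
√(J + (4512 - 1*(-6306))) = √(41701 + (4512 - 1*(-6306))) = √(41701 + (4512 + 6306)) = √(41701 + 10818) = √52519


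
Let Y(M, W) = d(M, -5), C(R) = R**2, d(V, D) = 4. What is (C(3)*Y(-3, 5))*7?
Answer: 252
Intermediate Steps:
Y(M, W) = 4
(C(3)*Y(-3, 5))*7 = (3**2*4)*7 = (9*4)*7 = 36*7 = 252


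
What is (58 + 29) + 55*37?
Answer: 2122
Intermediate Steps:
(58 + 29) + 55*37 = 87 + 2035 = 2122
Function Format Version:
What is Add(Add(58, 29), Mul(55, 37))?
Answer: 2122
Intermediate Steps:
Add(Add(58, 29), Mul(55, 37)) = Add(87, 2035) = 2122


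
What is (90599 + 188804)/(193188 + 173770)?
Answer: 279403/366958 ≈ 0.76140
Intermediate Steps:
(90599 + 188804)/(193188 + 173770) = 279403/366958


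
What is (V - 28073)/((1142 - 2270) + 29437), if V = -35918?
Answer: -63991/28309 ≈ -2.2604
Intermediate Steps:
(V - 28073)/((1142 - 2270) + 29437) = (-35918 - 28073)/((1142 - 2270) + 29437) = -63991/(-1128 + 29437) = -63991/28309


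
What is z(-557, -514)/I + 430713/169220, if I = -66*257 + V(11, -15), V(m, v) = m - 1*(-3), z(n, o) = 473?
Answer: 451230179/179246285 ≈ 2.5174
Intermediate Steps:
V(m, v) = 3 + m (V(m, v) = m + 3 = 3 + m)
I = -16948 (I = -66*257 + (3 + 11) = -16962 + 14 = -16948)
z(-557, -514)/I + 430713/169220 = 473/(-16948) + 430713/169220 = 473*(-1/16948) + 430713*(1/169220) = -473/16948 + 430713/169220 = 451230179/179246285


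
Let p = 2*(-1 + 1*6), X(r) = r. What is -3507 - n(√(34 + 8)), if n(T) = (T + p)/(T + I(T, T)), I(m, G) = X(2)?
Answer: -66644/19 - 4*√42/19 ≈ -3508.9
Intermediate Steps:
I(m, G) = 2
p = 10 (p = 2*(-1 + 6) = 2*5 = 10)
n(T) = (10 + T)/(2 + T) (n(T) = (T + 10)/(T + 2) = (10 + T)/(2 + T))
-3507 - n(√(34 + 8)) = -3507 - (10 + √(34 + 8))/(2 + √(34 + 8)) = -3507 - (10 + √42)/(2 + √42)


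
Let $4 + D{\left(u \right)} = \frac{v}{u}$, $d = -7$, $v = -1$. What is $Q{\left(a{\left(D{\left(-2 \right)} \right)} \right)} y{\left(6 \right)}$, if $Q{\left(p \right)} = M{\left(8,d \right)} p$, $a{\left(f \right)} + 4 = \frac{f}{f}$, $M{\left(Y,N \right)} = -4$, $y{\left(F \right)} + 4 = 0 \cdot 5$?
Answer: $-48$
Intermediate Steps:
$y{\left(F \right)} = -4$ ($y{\left(F \right)} = -4 + 0 \cdot 5 = -4 + 0 = -4$)
$D{\left(u \right)} = -4 - \frac{1}{u}$
$a{\left(f \right)} = -3$ ($a{\left(f \right)} = -4 + \frac{f}{f} = -4 + 1 = -3$)
$Q{\left(p \right)} = - 4 p$
$Q{\left(a{\left(D{\left(-2 \right)} \right)} \right)} y{\left(6 \right)} = \left(-4\right) \left(-3\right) \left(-4\right) = 12 \left(-4\right) = -48$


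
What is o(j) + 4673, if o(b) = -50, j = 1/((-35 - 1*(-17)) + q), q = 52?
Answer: 4623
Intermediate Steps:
j = 1/34 (j = 1/((-35 - 1*(-17)) + 52) = 1/((-35 + 17) + 52) = 1/(-18 + 52) = 1/34 ≈ 0.029412)
o(j) + 4673 = -50 + 4673 = 4623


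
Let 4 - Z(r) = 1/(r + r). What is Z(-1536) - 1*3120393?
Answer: -9585835007/3072 ≈ -3.1204e+6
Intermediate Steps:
Z(r) = 4 - 1/(2*r) (Z(r) = 4 - 1/(r + r) = 4 - 1/(2*r))
Z(-1536) - 1*3120393 = (4 - ½/(-1536)) - 1*3120393 = (4 - ½*(-1/1536)) - 3120393 = (4 + 1/3072) - 3120393 = 12289/3072 - 3120393 = -9585835007/3072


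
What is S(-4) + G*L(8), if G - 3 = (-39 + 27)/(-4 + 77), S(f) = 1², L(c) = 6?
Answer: 1315/73 ≈ 18.014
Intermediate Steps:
S(f) = 1
G = 207/73 (G = 3 + (-39 + 27)/(-4 + 77) = 3 - 12/73 = 207/73 ≈ 2.8356)
S(-4) + G*L(8) = 1 + (207/73)*6 = 1 + 1242/73 = 1315/73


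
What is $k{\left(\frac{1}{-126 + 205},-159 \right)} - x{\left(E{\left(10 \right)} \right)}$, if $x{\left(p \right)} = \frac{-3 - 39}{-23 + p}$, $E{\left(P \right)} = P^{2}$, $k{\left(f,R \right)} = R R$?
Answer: $\frac{278097}{11} \approx 25282.0$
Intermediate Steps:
$k{\left(f,R \right)} = R^{2}$
$x{\left(p \right)} = - \frac{42}{-23 + p}$
$k{\left(\frac{1}{-126 + 205},-159 \right)} - x{\left(E{\left(10 \right)} \right)} = \left(-159\right)^{2} - - \frac{42}{-23 + 10^{2}} = 25281 - - \frac{42}{-23 + 100} = 25281 - - \frac{42}{77} = 25281 - \left(-42\right) \frac{1}{77} = 25281 - - \frac{6}{11} = 25281 + \frac{6}{11} = \frac{278097}{11}$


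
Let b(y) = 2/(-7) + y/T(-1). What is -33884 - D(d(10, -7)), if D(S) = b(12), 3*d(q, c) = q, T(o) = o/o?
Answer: -237270/7 ≈ -33896.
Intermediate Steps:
T(o) = 1
d(q, c) = q/3
b(y) = -2/7 + y (b(y) = 2/(-7) + y/1 = 2*(-1/7) + y*1 = -2/7 + y)
D(S) = 82/7 (D(S) = -2/7 + 12 = 82/7)
-33884 - D(d(10, -7)) = -33884 - 1*82/7 = -33884 - 82/7 = -237270/7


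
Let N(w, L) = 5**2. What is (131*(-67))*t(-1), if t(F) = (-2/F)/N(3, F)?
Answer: -17554/25 ≈ -702.16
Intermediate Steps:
N(w, L) = 25
t(F) = -2/(25*F) (t(F) = -2/F/25 = -2/F*(1/25) = -2/(25*F))
(131*(-67))*t(-1) = (131*(-67))*(-2/25/(-1)) = -(-17554)*(-1)/25 = -8777*2/25 = -17554/25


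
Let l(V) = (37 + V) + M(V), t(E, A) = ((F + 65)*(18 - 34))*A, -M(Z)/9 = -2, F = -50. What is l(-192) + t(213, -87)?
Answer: 20743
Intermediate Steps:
M(Z) = 18 (M(Z) = -9*(-2) = 18)
t(E, A) = -240*A (t(E, A) = ((-50 + 65)*(18 - 34))*A = (15*(-16))*A = -240*A)
l(V) = 55 + V (l(V) = (37 + V) + 18 = 55 + V)
l(-192) + t(213, -87) = (55 - 192) - 240*(-87) = -137 + 20880 = 20743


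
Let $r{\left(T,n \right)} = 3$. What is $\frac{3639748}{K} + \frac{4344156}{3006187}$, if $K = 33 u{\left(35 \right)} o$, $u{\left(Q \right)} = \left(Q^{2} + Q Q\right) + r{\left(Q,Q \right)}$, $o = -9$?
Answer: $- \frac{7776867364480}{2190130483167} \approx -3.5509$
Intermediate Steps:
$u{\left(Q \right)} = 3 + 2 Q^{2}$ ($u{\left(Q \right)} = \left(Q^{2} + Q Q\right) + 3 = \left(Q^{2} + Q^{2}\right) + 3 = 2 Q^{2} + 3 = 3 + 2 Q^{2}$)
$K = -728541$ ($K = 33 \left(3 + 2 \cdot 35^{2}\right) \left(-9\right) = 33 \left(3 + 2 \cdot 1225\right) \left(-9\right) = 33 \left(3 + 2450\right) \left(-9\right) = 33 \cdot 2453 \left(-9\right) = 33 \left(-22077\right) = -728541$)
$\frac{3639748}{K} + \frac{4344156}{3006187} = \frac{3639748}{-728541} + \frac{4344156}{3006187} = 3639748 \left(- \frac{1}{728541}\right) + 4344156 \cdot \frac{1}{3006187} = - \frac{3639748}{728541} + \frac{4344156}{3006187} = - \frac{7776867364480}{2190130483167}$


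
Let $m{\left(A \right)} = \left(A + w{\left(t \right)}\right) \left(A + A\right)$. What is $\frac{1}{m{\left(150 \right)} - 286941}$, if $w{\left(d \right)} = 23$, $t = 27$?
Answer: $- \frac{1}{235041} \approx -4.2546 \cdot 10^{-6}$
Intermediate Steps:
$m{\left(A \right)} = 2 A \left(23 + A\right)$ ($m{\left(A \right)} = \left(A + 23\right) \left(A + A\right) = \left(23 + A\right) 2 A = 2 A \left(23 + A\right)$)
$\frac{1}{m{\left(150 \right)} - 286941} = \frac{1}{2 \cdot 150 \left(23 + 150\right) - 286941} = \frac{1}{2 \cdot 150 \cdot 173 - 286941} = \frac{1}{51900 - 286941} = \frac{1}{-235041} = - \frac{1}{235041}$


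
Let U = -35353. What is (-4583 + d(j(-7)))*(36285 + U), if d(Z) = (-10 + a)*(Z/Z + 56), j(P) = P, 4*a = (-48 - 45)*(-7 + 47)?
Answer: -54207916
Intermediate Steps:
a = -930 (a = ((-48 - 45)*(-7 + 47))/4 = (-93*40)/4 = (1/4)*(-3720) = -930)
d(Z) = -53580 (d(Z) = (-10 - 930)*(Z/Z + 56) = -940*(1 + 56) = -940*57 = -53580)
(-4583 + d(j(-7)))*(36285 + U) = (-4583 - 53580)*(36285 - 35353) = -58163*932 = -54207916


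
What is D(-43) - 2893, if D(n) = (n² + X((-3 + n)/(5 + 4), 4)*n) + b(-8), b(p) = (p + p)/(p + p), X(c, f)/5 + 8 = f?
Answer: -183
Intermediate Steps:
X(c, f) = -40 + 5*f
b(p) = 1 (b(p) = (2*p)/((2*p)) = (2*p)*(1/(2*p)) = 1)
D(n) = 1 + n² - 20*n (D(n) = (n² + (-40 + 5*4)*n) + 1 = (n² + (-40 + 20)*n) + 1 = (n² - 20*n) + 1 = 1 + n² - 20*n)
D(-43) - 2893 = (1 + (-43)² - 20*(-43)) - 2893 = (1 + 1849 + 860) - 2893 = 2710 - 2893 = -183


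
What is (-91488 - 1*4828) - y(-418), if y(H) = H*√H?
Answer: -96316 + 418*I*√418 ≈ -96316.0 + 8546.0*I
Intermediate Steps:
y(H) = H^(3/2)
(-91488 - 1*4828) - y(-418) = (-91488 - 1*4828) - (-418)^(3/2) = (-91488 - 4828) - (-418)*I*√418 = -96316 + 418*I*√418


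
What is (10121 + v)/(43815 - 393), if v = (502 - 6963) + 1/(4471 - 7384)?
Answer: 10661579/126488286 ≈ 0.084289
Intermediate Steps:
v = -18820894/2913 (v = -6461 + 1/(-2913) = -6461 - 1/2913 = -18820894/2913 ≈ -6461.0)
(10121 + v)/(43815 - 393) = (10121 - 18820894/2913)/(43815 - 393) = (10661579/2913)/43422 = (10661579/2913)*(1/43422) = 10661579/126488286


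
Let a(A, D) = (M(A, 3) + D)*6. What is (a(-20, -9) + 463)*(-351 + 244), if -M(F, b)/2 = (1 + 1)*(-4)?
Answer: -54035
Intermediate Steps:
M(F, b) = 16 (M(F, b) = -2*(1 + 1)*(-4) = -4*(-4) = -2*(-8) = 16)
a(A, D) = 96 + 6*D (a(A, D) = (16 + D)*6 = 96 + 6*D)
(a(-20, -9) + 463)*(-351 + 244) = ((96 + 6*(-9)) + 463)*(-351 + 244) = ((96 - 54) + 463)*(-107) = (42 + 463)*(-107) = 505*(-107) = -54035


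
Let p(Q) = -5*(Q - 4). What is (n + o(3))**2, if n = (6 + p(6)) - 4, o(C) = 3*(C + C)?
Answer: 100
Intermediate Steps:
p(Q) = 20 - 5*Q (p(Q) = -5*(-4 + Q) = 20 - 5*Q)
o(C) = 6*C (o(C) = 3*(2*C) = 6*C)
n = -8 (n = (6 + (20 - 5*6)) - 4 = (6 + (20 - 30)) - 4 = (6 - 10) - 4 = -4 - 4 = -8)
(n + o(3))**2 = (-8 + 6*3)**2 = (-8 + 18)**2 = 10**2 = 100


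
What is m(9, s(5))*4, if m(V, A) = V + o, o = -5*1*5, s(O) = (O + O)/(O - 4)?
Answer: -64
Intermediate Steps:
s(O) = 2*O/(-4 + O) (s(O) = (2*O)/(-4 + O) = 2*O/(-4 + O))
o = -25 (o = -5*5 = -25)
m(V, A) = -25 + V (m(V, A) = V - 25 = -25 + V)
m(9, s(5))*4 = (-25 + 9)*4 = -16*4 = -64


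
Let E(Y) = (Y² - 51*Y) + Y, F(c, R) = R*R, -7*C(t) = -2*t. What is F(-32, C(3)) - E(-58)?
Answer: -306900/49 ≈ -6263.3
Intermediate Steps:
C(t) = 2*t/7 (C(t) = -(-2)*t/7 = 2*t/7)
F(c, R) = R²
E(Y) = Y² - 50*Y
F(-32, C(3)) - E(-58) = ((2/7)*3)² - (-58)*(-50 - 58) = (6/7)² - (-58)*(-108) = 36/49 - 1*6264 = 36/49 - 6264 = -306900/49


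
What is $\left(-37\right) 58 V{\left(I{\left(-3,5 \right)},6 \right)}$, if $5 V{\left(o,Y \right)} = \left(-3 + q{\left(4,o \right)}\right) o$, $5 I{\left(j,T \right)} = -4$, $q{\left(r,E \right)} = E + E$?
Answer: $- \frac{197432}{125} \approx -1579.5$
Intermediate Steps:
$q{\left(r,E \right)} = 2 E$
$I{\left(j,T \right)} = - \frac{4}{5}$ ($I{\left(j,T \right)} = \frac{1}{5} \left(-4\right) = - \frac{4}{5}$)
$V{\left(o,Y \right)} = \frac{o \left(-3 + 2 o\right)}{5}$ ($V{\left(o,Y \right)} = \frac{\left(-3 + 2 o\right) o}{5} = \frac{o \left(-3 + 2 o\right)}{5}$)
$\left(-37\right) 58 V{\left(I{\left(-3,5 \right)},6 \right)} = \left(-37\right) 58 \cdot \frac{1}{5} \left(- \frac{4}{5}\right) \left(-3 + 2 \left(- \frac{4}{5}\right)\right) = - 2146 \cdot \frac{1}{5} \left(- \frac{4}{5}\right) \left(-3 - \frac{8}{5}\right) = - 2146 \cdot \frac{1}{5} \left(- \frac{4}{5}\right) \left(- \frac{23}{5}\right) = \left(-2146\right) \frac{92}{125} = - \frac{197432}{125}$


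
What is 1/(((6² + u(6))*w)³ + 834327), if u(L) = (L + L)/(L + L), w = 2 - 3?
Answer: 1/783674 ≈ 1.2760e-6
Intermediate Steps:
w = -1
u(L) = 1 (u(L) = (2*L)/((2*L)) = (2*L)*(1/(2*L)) = 1)
1/(((6² + u(6))*w)³ + 834327) = 1/(((6² + 1)*(-1))³ + 834327) = 1/(((36 + 1)*(-1))³ + 834327) = 1/((37*(-1))³ + 834327) = 1/((-37)³ + 834327) = 1/(-50653 + 834327) = 1/783674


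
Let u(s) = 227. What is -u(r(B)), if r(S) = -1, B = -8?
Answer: -227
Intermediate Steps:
-u(r(B)) = -1*227 = -227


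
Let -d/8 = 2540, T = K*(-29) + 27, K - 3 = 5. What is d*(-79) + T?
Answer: 1605075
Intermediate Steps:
K = 8 (K = 3 + 5 = 8)
T = -205 (T = 8*(-29) + 27 = -232 + 27 = -205)
d = -20320 (d = -8*2540 = -20320)
d*(-79) + T = -20320*(-79) - 205 = 1605280 - 205 = 1605075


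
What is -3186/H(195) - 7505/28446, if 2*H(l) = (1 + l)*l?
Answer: -39008251/90600510 ≈ -0.43055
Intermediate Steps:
H(l) = l*(1 + l)/2 (H(l) = ((1 + l)*l)/2 = (l*(1 + l))/2 = l*(1 + l)/2)
-3186/H(195) - 7505/28446 = -3186*2/(195*(1 + 195)) - 7505/28446 = -3186/((½)*195*196) - 7505*1/28446 = -3186/19110 - 7505/28446 = -3186*1/19110 - 7505/28446 = -531/3185 - 7505/28446 = -39008251/90600510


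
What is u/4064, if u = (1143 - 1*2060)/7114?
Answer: -917/28911296 ≈ -3.1718e-5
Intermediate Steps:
u = -917/7114 (u = (1143 - 2060)*(1/7114) = -917*1/7114 = -917/7114 ≈ -0.12890)
u/4064 = -917/7114/4064 = -917/7114*1/4064 = -917/28911296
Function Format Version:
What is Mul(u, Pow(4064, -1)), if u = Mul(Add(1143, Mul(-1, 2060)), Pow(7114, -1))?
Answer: Rational(-917, 28911296) ≈ -3.1718e-5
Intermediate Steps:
u = Rational(-917, 7114) (u = Mul(Add(1143, -2060), Rational(1, 7114)) = Mul(-917, Rational(1, 7114)) = Rational(-917, 7114) ≈ -0.12890)
Mul(u, Pow(4064, -1)) = Mul(Rational(-917, 7114), Pow(4064, -1)) = Mul(Rational(-917, 7114), Rational(1, 4064)) = Rational(-917, 28911296)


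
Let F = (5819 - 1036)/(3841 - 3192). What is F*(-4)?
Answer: -19132/649 ≈ -29.479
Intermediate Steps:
F = 4783/649 ≈ 7.3698
F*(-4) = (4783/649)*(-4) = -19132/649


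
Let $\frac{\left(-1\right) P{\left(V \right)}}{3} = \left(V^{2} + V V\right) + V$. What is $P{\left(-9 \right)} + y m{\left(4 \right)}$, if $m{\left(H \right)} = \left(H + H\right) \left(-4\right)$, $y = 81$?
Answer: $-3051$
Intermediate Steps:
$m{\left(H \right)} = - 8 H$ ($m{\left(H \right)} = 2 H \left(-4\right) = - 8 H$)
$P{\left(V \right)} = - 6 V^{2} - 3 V$ ($P{\left(V \right)} = - 3 \left(\left(V^{2} + V V\right) + V\right) = - 3 \left(\left(V^{2} + V^{2}\right) + V\right) = - 3 \left(2 V^{2} + V\right) = - 3 \left(V + 2 V^{2}\right) = - 6 V^{2} - 3 V$)
$P{\left(-9 \right)} + y m{\left(4 \right)} = \left(-3\right) \left(-9\right) \left(1 + 2 \left(-9\right)\right) + 81 \left(\left(-8\right) 4\right) = \left(-3\right) \left(-9\right) \left(1 - 18\right) + 81 \left(-32\right) = \left(-3\right) \left(-9\right) \left(-17\right) - 2592 = -459 - 2592 = -3051$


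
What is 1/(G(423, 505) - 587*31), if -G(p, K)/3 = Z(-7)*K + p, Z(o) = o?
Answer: -1/8861 ≈ -0.00011285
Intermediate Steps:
G(p, K) = -3*p + 21*K (G(p, K) = -3*(-7*K + p) = -3*(p - 7*K) = -3*p + 21*K)
1/(G(423, 505) - 587*31) = 1/((-3*423 + 21*505) - 587*31) = 1/((-1269 + 10605) - 18197) = 1/(9336 - 18197) = 1/(-8861) = -1/8861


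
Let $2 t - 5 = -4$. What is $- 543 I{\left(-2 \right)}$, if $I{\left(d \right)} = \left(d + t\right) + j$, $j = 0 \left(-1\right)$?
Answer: $\frac{1629}{2} \approx 814.5$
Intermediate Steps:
$j = 0$
$t = \frac{1}{2}$ ($t = \frac{5}{2} + \frac{1}{2} \left(-4\right) = \frac{5}{2} - 2 = \frac{1}{2} \approx 0.5$)
$I{\left(d \right)} = \frac{1}{2} + d$ ($I{\left(d \right)} = \left(d + \frac{1}{2}\right) + 0 = \left(\frac{1}{2} + d\right) + 0 = \frac{1}{2} + d$)
$- 543 I{\left(-2 \right)} = - 543 \left(\frac{1}{2} - 2\right) = \left(-543\right) \left(- \frac{3}{2}\right) = \frac{1629}{2}$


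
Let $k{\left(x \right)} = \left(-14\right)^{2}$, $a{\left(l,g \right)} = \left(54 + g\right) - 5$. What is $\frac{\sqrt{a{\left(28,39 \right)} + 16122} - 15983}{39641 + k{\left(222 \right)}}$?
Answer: $- \frac{15983}{39837} + \frac{\sqrt{16210}}{39837} \approx -0.39801$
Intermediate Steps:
$a{\left(l,g \right)} = 49 + g$
$k{\left(x \right)} = 196$
$\frac{\sqrt{a{\left(28,39 \right)} + 16122} - 15983}{39641 + k{\left(222 \right)}} = \frac{\sqrt{\left(49 + 39\right) + 16122} - 15983}{39641 + 196} = \frac{\sqrt{88 + 16122} - 15983}{39837} = \left(\sqrt{16210} - 15983\right) \frac{1}{39837} = \left(-15983 + \sqrt{16210}\right) \frac{1}{39837} = - \frac{15983}{39837} + \frac{\sqrt{16210}}{39837}$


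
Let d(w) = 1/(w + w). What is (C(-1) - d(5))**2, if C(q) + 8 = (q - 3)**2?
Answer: 6241/100 ≈ 62.410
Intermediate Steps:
d(w) = 1/(2*w)
C(q) = -8 + (-3 + q)**2 (C(q) = -8 + (q - 3)**2 = -8 + (-3 + q)**2)
(C(-1) - d(5))**2 = ((-8 + (-3 - 1)**2) - 1/(2*5))**2 = ((-8 + (-4)**2) - 1/(2*5))**2 = ((-8 + 16) - 1*1/10)**2 = (8 - 1/10)**2 = (79/10)**2 = 6241/100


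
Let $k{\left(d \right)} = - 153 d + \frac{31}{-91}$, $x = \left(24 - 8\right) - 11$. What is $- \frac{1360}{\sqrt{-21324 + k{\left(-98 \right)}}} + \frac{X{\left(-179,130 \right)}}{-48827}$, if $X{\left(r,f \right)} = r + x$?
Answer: $\frac{174}{48827} + \frac{1360 i \sqrt{52421551}}{576061} \approx 0.0035636 + 17.093 i$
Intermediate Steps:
$x = 5$ ($x = 16 - 11 = 5$)
$k{\left(d \right)} = - \frac{31}{91} - 153 d$ ($k{\left(d \right)} = - 153 d + 31 \left(- \frac{1}{91}\right) = - 153 d - \frac{31}{91} = - \frac{31}{91} - 153 d$)
$X{\left(r,f \right)} = 5 + r$ ($X{\left(r,f \right)} = r + 5 = 5 + r$)
$- \frac{1360}{\sqrt{-21324 + k{\left(-98 \right)}}} + \frac{X{\left(-179,130 \right)}}{-48827} = - \frac{1360}{\sqrt{-21324 - - \frac{1364423}{91}}} + \frac{5 - 179}{-48827} = - \frac{1360}{\sqrt{-21324 + \left(- \frac{31}{91} + 14994\right)}} - - \frac{174}{48827} = - \frac{1360}{\sqrt{-21324 + \frac{1364423}{91}}} + \frac{174}{48827} = - \frac{1360}{\sqrt{- \frac{576061}{91}}} + \frac{174}{48827} = - \frac{1360}{\frac{1}{91} i \sqrt{52421551}} + \frac{174}{48827} = - 1360 \left(- \frac{i \sqrt{52421551}}{576061}\right) + \frac{174}{48827} = \frac{1360 i \sqrt{52421551}}{576061} + \frac{174}{48827} = \frac{174}{48827} + \frac{1360 i \sqrt{52421551}}{576061}$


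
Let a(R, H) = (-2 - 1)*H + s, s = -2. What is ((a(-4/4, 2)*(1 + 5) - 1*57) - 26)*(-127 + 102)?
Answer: 3275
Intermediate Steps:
a(R, H) = -2 - 3*H (a(R, H) = (-2 - 1)*H - 2 = -3*H - 2 = -2 - 3*H)
((a(-4/4, 2)*(1 + 5) - 1*57) - 26)*(-127 + 102) = (((-2 - 3*2)*(1 + 5) - 1*57) - 26)*(-127 + 102) = (((-2 - 6)*6 - 57) - 26)*(-25) = ((-8*6 - 57) - 26)*(-25) = ((-48 - 57) - 26)*(-25) = (-105 - 26)*(-25) = -131*(-25) = 3275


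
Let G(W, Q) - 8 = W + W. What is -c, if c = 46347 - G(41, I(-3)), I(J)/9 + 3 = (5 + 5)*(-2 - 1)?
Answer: -46257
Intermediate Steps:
I(J) = -297 (I(J) = -27 + 9*((5 + 5)*(-2 - 1)) = -27 + 9*(10*(-3)) = -27 + 9*(-30) = -27 - 270 = -297)
G(W, Q) = 8 + 2*W (G(W, Q) = 8 + (W + W) = 8 + 2*W)
c = 46257 (c = 46347 - (8 + 2*41) = 46347 - (8 + 82) = 46347 - 1*90 = 46347 - 90 = 46257)
-c = -1*46257 = -46257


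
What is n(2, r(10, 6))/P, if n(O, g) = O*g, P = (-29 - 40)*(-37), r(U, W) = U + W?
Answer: 32/2553 ≈ 0.012534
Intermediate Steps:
P = 2553 (P = -69*(-37) = 2553)
n(2, r(10, 6))/P = (2*(10 + 6))/2553 = (2*16)*(1/2553) = 32*(1/2553) = 32/2553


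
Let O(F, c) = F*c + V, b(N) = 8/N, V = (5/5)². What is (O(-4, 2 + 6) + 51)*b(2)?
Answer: 80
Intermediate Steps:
V = 1 (V = (5*(⅕))² = 1² = 1)
O(F, c) = 1 + F*c (O(F, c) = F*c + 1 = 1 + F*c)
(O(-4, 2 + 6) + 51)*b(2) = ((1 - 4*(2 + 6)) + 51)*(8/2) = ((1 - 4*8) + 51)*(8*(½)) = ((1 - 32) + 51)*4 = (-31 + 51)*4 = 20*4 = 80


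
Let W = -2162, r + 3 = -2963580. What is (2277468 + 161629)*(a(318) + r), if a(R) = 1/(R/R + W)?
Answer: -15620715902673808/2161 ≈ -7.2285e+12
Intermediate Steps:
r = -2963583 (r = -3 - 2963580 = -2963583)
a(R) = -1/2161 (a(R) = 1/(R/R - 2162) = 1/(1 - 2162) = 1/(-2161) = -1/2161)
(2277468 + 161629)*(a(318) + r) = (2277468 + 161629)*(-1/2161 - 2963583) = 2439097*(-6404302864/2161) = -15620715902673808/2161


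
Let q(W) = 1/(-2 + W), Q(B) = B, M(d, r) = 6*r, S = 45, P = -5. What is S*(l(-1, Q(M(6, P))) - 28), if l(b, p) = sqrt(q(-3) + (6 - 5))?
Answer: -1260 + 18*sqrt(5) ≈ -1219.8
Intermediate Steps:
l(b, p) = 2*sqrt(5)/5 (l(b, p) = sqrt(1/(-2 - 3) + (6 - 5)) = sqrt(1/(-5) + 1) = sqrt(-1/5 + 1) = sqrt(4/5) = 2*sqrt(5)/5)
S*(l(-1, Q(M(6, P))) - 28) = 45*(2*sqrt(5)/5 - 28) = 45*(-28 + 2*sqrt(5)/5) = -1260 + 18*sqrt(5)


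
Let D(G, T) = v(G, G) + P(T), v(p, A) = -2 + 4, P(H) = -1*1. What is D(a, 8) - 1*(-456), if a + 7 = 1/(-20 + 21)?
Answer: 457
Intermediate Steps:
P(H) = -1
v(p, A) = 2
a = -6 (a = -7 + 1/(-20 + 21) = -7 + 1/1 = -7 + 1 = -6)
D(G, T) = 1 (D(G, T) = 2 - 1 = 1)
D(a, 8) - 1*(-456) = 1 - 1*(-456) = 1 + 456 = 457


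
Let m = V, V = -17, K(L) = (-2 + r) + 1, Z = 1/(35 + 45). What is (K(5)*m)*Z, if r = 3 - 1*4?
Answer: 17/40 ≈ 0.42500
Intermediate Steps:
Z = 1/80 ≈ 0.012500
r = -1 (r = 3 - 4 = -1)
K(L) = -2 (K(L) = (-2 - 1) + 1 = -3 + 1 = -2)
m = -17
(K(5)*m)*Z = -2*(-17)*(1/80) = 34*(1/80) = 17/40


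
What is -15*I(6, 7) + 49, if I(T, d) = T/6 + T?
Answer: -56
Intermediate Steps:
I(T, d) = 7*T/6 (I(T, d) = T*(⅙) + T = T/6 + T = 7*T/6)
-15*I(6, 7) + 49 = -35*6/2 + 49 = -15*7 + 49 = -105 + 49 = -56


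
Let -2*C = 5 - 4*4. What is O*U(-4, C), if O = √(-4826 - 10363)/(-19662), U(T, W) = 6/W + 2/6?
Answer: -47*I*√15189/648846 ≈ -0.0089273*I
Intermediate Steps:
C = 11/2 (C = -(5 - 4*4)/2 = -(5 - 16)/2 = -½*(-11) = 11/2 ≈ 5.5000)
U(T, W) = ⅓ + 6/W (U(T, W) = 6/W + 2*(⅙) = 6/W + ⅓ = ⅓ + 6/W)
O = -I*√15189/19662 (O = √(-15189)*(-1/19662) = (I*√15189)*(-1/19662) = -I*√15189/19662 ≈ -0.0062681*I)
O*U(-4, C) = (-I*√15189/19662)*((18 + 11/2)/(3*(11/2))) = (-I*√15189/19662)*((⅓)*(2/11)*(47/2)) = -I*√15189/19662*(47/33) = -47*I*√15189/648846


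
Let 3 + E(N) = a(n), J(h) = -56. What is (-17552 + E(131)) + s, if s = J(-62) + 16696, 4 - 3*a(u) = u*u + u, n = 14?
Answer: -2951/3 ≈ -983.67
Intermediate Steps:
a(u) = 4/3 - u/3 - u²/3 (a(u) = 4/3 - (u*u + u)/3 = 4/3 - (u² + u)/3 = 4/3 - (u + u²)/3 = 4/3 + (-u/3 - u²/3) = 4/3 - u/3 - u²/3)
E(N) = -215/3 (E(N) = -3 + (4/3 - ⅓*14 - ⅓*14²) = -3 + (4/3 - 14/3 - ⅓*196) = -3 + (4/3 - 14/3 - 196/3) = -3 - 206/3 = -215/3)
s = 16640 (s = -56 + 16696 = 16640)
(-17552 + E(131)) + s = (-17552 - 215/3) + 16640 = -52871/3 + 16640 = -2951/3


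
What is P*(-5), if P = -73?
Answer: 365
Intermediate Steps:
P*(-5) = -73*(-5) = 365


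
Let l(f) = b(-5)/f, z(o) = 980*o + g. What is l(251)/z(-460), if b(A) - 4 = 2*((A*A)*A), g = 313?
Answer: 246/113072237 ≈ 2.1756e-6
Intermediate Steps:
z(o) = 313 + 980*o (z(o) = 980*o + 313 = 313 + 980*o)
b(A) = 4 + 2*A³ (b(A) = 4 + 2*((A*A)*A) = 4 + 2*(A²*A) = 4 + 2*A³)
l(f) = -246/f (l(f) = (4 + 2*(-5)³)/f = (4 + 2*(-125))/f = (4 - 250)/f = -246/f)
l(251)/z(-460) = (-246/251)/(313 + 980*(-460)) = (-246*1/251)/(313 - 450800) = -246/251/(-450487) = -246/251*(-1/450487) = 246/113072237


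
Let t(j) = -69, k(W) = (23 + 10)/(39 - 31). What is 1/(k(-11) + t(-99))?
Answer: -8/519 ≈ -0.015414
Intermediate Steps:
k(W) = 33/8
1/(k(-11) + t(-99)) = 1/(33/8 - 69) = 1/(-519/8) = -8/519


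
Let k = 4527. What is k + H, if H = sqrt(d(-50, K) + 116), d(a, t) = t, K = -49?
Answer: 4527 + sqrt(67) ≈ 4535.2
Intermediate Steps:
H = sqrt(67) (H = sqrt(-49 + 116) = sqrt(67) ≈ 8.1853)
k + H = 4527 + sqrt(67)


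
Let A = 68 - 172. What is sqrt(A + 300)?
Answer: 14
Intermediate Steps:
A = -104
sqrt(A + 300) = sqrt(-104 + 300) = sqrt(196) = 14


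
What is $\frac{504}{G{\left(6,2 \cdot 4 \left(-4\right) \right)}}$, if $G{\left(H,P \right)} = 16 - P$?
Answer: $\frac{21}{2} \approx 10.5$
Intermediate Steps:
$\frac{504}{G{\left(6,2 \cdot 4 \left(-4\right) \right)}} = \frac{504}{16 - 2 \cdot 4 \left(-4\right)} = \frac{504}{16 - 8 \left(-4\right)} = \frac{504}{16 - -32} = \frac{504}{16 + 32} = \frac{504}{48} = 504 \cdot \frac{1}{48} = \frac{21}{2}$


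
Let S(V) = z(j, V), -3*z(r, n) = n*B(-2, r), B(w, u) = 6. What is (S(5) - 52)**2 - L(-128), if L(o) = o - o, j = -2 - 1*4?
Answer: 3844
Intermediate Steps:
j = -6 (j = -2 - 4 = -6)
z(r, n) = -2*n (z(r, n) = -n*6/3 = -2*n)
S(V) = -2*V
L(o) = 0
(S(5) - 52)**2 - L(-128) = (-2*5 - 52)**2 - 1*0 = (-10 - 52)**2 + 0 = (-62)**2 + 0 = 3844 + 0 = 3844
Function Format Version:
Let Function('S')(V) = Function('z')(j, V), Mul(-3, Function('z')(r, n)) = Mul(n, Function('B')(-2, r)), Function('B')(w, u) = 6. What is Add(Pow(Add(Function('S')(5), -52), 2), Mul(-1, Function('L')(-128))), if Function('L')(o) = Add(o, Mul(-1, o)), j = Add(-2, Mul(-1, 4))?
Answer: 3844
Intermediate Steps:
j = -6 (j = Add(-2, -4) = -6)
Function('z')(r, n) = Mul(-2, n) (Function('z')(r, n) = Mul(Rational(-1, 3), Mul(n, 6)) = Mul(Rational(-1, 3), Mul(6, n)) = Mul(-2, n))
Function('S')(V) = Mul(-2, V)
Function('L')(o) = 0
Add(Pow(Add(Function('S')(5), -52), 2), Mul(-1, Function('L')(-128))) = Add(Pow(Add(Mul(-2, 5), -52), 2), Mul(-1, 0)) = Add(Pow(Add(-10, -52), 2), 0) = Add(Pow(-62, 2), 0) = Add(3844, 0) = 3844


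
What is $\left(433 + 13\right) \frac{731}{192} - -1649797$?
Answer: $\frac{158543525}{96} \approx 1.6515 \cdot 10^{6}$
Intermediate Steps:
$\left(433 + 13\right) \frac{731}{192} - -1649797 = 446 \cdot 731 \cdot \frac{1}{192} + 1649797 = 446 \cdot \frac{731}{192} + 1649797 = \frac{163013}{96} + 1649797 = \frac{158543525}{96}$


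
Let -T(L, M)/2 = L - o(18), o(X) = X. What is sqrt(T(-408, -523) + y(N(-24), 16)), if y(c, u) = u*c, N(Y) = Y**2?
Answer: 2*sqrt(2517) ≈ 100.34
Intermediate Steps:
T(L, M) = 36 - 2*L (T(L, M) = -2*(L - 1*18) = -2*(L - 18) = -2*(-18 + L) = 36 - 2*L)
y(c, u) = c*u
sqrt(T(-408, -523) + y(N(-24), 16)) = sqrt((36 - 2*(-408)) + (-24)**2*16) = sqrt((36 + 816) + 576*16) = sqrt(852 + 9216) = sqrt(10068) = 2*sqrt(2517)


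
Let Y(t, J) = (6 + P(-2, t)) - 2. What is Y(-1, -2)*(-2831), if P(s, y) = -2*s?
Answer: -22648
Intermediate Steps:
Y(t, J) = 8 (Y(t, J) = (6 - 2*(-2)) - 2 = (6 + 4) - 2 = 10 - 2 = 8)
Y(-1, -2)*(-2831) = 8*(-2831) = -22648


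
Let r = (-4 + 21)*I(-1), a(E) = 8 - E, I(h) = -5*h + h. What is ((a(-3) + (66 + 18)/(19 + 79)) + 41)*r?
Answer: 25160/7 ≈ 3594.3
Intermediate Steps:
I(h) = -4*h
r = 68 (r = (-4 + 21)*(-4*(-1)) = 17*4 = 68)
((a(-3) + (66 + 18)/(19 + 79)) + 41)*r = (((8 - 1*(-3)) + (66 + 18)/(19 + 79)) + 41)*68 = (((8 + 3) + 84/98) + 41)*68 = ((11 + 84*(1/98)) + 41)*68 = ((11 + 6/7) + 41)*68 = (83/7 + 41)*68 = (370/7)*68 = 25160/7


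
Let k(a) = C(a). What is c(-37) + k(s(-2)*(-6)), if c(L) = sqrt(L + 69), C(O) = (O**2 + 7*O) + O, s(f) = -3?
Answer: 468 + 4*sqrt(2) ≈ 473.66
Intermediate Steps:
C(O) = O**2 + 8*O
k(a) = a*(8 + a)
c(L) = sqrt(69 + L)
c(-37) + k(s(-2)*(-6)) = sqrt(69 - 37) + (-3*(-6))*(8 - 3*(-6)) = sqrt(32) + 18*(8 + 18) = 4*sqrt(2) + 18*26 = 4*sqrt(2) + 468 = 468 + 4*sqrt(2)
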